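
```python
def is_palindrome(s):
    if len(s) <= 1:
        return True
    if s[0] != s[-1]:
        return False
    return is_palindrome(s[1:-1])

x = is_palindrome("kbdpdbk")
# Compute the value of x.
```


is_palindrome("kbdpdbk")
"kbdpdbk": s[0]='k' == s[-1]='k' -> is_palindrome("bdpdb")
"bdpdb": s[0]='b' == s[-1]='b' -> is_palindrome("dpd")
"dpd": s[0]='d' == s[-1]='d' -> is_palindrome("p")
"p": len <= 1 -> True
= True


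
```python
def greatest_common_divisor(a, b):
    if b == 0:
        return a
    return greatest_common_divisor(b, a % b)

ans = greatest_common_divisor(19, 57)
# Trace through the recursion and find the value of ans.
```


greatest_common_divisor(19, 57)
= greatest_common_divisor(57, 19 % 57) = greatest_common_divisor(57, 19)
= greatest_common_divisor(19, 57 % 19) = greatest_common_divisor(19, 0)
b == 0, return a = 19


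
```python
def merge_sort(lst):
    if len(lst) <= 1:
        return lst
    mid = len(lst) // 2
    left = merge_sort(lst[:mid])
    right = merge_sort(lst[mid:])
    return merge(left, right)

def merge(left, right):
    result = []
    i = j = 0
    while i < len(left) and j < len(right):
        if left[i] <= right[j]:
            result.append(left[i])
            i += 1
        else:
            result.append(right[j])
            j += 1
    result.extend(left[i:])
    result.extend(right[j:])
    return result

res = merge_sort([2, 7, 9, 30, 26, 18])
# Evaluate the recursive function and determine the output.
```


merge_sort([2, 7, 9, 30, 26, 18])
Split into [2, 7, 9] and [30, 26, 18]
Left sorted: [2, 7, 9]
Right sorted: [18, 26, 30]
Merge [2, 7, 9] and [18, 26, 30]
= [2, 7, 9, 18, 26, 30]


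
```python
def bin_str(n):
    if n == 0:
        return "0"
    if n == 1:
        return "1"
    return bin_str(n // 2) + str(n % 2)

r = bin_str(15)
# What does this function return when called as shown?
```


bin_str(15)
= bin_str(7) + "1"
= bin_str(3) + "1" + "1"
= bin_str(1) + "1" + "1" + "1"
= "1" + "1" + "1" + "1"
= "1111"


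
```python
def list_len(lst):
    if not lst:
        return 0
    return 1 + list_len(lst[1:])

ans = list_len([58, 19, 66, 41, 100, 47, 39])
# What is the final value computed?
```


list_len([58, 19, 66, 41, 100, 47, 39])
= 1 + list_len([19, 66, 41, 100, 47, 39])
= 1 + 1 + list_len([66, 41, 100, 47, 39])
= 1 + 1 + 1 + list_len([41, 100, 47, 39])
= 1 + 1 + 1 + 1 + list_len([100, 47, 39])
= 1 + 1 + 1 + 1 + 1 + list_len([47, 39])
= 1 + 1 + 1 + 1 + 1 + 1 + list_len([39])
= 1 + 1 + 1 + 1 + 1 + 1 + 1 + list_len([])
= 1 + 1 + 1 + 1 + 1 + 1 + 1 + 0
= 7


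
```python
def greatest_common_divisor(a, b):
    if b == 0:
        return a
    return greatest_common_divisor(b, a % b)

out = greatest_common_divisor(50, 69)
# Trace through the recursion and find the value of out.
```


greatest_common_divisor(50, 69)
= greatest_common_divisor(69, 50 % 69) = greatest_common_divisor(69, 50)
= greatest_common_divisor(50, 69 % 50) = greatest_common_divisor(50, 19)
= greatest_common_divisor(19, 50 % 19) = greatest_common_divisor(19, 12)
= greatest_common_divisor(12, 19 % 12) = greatest_common_divisor(12, 7)
= greatest_common_divisor(7, 12 % 7) = greatest_common_divisor(7, 5)
= greatest_common_divisor(5, 7 % 5) = greatest_common_divisor(5, 2)
= greatest_common_divisor(2, 5 % 2) = greatest_common_divisor(2, 1)
= greatest_common_divisor(1, 2 % 1) = greatest_common_divisor(1, 0)
b == 0, return a = 1


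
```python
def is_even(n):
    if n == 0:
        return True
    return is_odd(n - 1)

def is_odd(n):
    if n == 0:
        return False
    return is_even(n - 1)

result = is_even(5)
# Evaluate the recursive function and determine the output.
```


is_even(5)
= is_odd(4)
= is_even(3)
= is_odd(2)
= is_even(1)
= is_odd(0)
n == 0: return False
= False


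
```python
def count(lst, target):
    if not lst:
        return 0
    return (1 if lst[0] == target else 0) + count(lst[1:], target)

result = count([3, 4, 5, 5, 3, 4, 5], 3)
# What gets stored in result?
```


count([3, 4, 5, 5, 3, 4, 5], 3)
lst[0]=3 == 3: 1 + count([4, 5, 5, 3, 4, 5], 3)
lst[0]=4 != 3: 0 + count([5, 5, 3, 4, 5], 3)
lst[0]=5 != 3: 0 + count([5, 3, 4, 5], 3)
lst[0]=5 != 3: 0 + count([3, 4, 5], 3)
lst[0]=3 == 3: 1 + count([4, 5], 3)
lst[0]=4 != 3: 0 + count([5], 3)
lst[0]=5 != 3: 0 + count([], 3)
= 2


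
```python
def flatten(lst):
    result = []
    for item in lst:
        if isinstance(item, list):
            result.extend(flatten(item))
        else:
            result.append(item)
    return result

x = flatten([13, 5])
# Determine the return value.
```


flatten([13, 5])
Processing each element:
  13 is not a list -> append 13
  5 is not a list -> append 5
= [13, 5]


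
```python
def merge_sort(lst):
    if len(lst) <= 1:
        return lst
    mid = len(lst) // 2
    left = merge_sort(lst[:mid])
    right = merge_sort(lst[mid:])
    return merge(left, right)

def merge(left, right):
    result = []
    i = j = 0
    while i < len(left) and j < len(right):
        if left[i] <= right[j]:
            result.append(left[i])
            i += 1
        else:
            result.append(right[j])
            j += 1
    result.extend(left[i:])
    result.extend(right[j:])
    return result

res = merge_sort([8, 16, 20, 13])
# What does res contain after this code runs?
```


merge_sort([8, 16, 20, 13])
Split into [8, 16] and [20, 13]
Left sorted: [8, 16]
Right sorted: [13, 20]
Merge [8, 16] and [13, 20]
= [8, 13, 16, 20]


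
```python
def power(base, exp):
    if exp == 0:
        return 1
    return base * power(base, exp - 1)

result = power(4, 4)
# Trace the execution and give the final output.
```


power(4, 4)
= 4 * power(4, 3)
= 4 * 4 * power(4, 2)
= 4 * 4 * 4 * power(4, 1)
= 4 * 4 * 4 * 4 * power(4, 0)
= 4 * 4 * 4 * 4 * 1
= 256


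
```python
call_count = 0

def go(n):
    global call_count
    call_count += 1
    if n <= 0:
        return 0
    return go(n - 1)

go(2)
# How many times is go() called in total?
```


go(2) calls go(1) calls ... calls go(0)
Total calls: 2 + 1 (for base case) = 3


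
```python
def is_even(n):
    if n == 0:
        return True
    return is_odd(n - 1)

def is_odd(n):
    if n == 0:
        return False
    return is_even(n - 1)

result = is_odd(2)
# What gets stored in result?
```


is_odd(2)
= is_even(1)
= is_odd(0)
n == 0: return False
= False


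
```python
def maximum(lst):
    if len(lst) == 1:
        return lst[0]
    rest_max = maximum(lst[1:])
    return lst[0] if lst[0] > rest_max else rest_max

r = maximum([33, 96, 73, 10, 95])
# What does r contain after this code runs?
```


maximum([33, 96, 73, 10, 95])
= compare 33 with maximum([96, 73, 10, 95])
= compare 96 with maximum([73, 10, 95])
= compare 73 with maximum([10, 95])
= compare 10 with maximum([95])
Base: maximum([95]) = 95
compare 10 with 95: max = 95
compare 73 with 95: max = 95
compare 96 with 95: max = 96
compare 33 with 96: max = 96
= 96


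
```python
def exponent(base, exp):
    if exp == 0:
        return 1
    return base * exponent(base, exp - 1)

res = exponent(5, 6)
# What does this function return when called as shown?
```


exponent(5, 6)
= 5 * exponent(5, 5)
= 5 * 5 * exponent(5, 4)
= 5 * 5 * 5 * exponent(5, 3)
= 5 * 5 * 5 * 5 * exponent(5, 2)
= 5 * 5 * 5 * 5 * 5 * exponent(5, 1)
= 5 * 5 * 5 * 5 * 5 * 5 * exponent(5, 0)
= 5 * 5 * 5 * 5 * 5 * 5 * 1
= 15625


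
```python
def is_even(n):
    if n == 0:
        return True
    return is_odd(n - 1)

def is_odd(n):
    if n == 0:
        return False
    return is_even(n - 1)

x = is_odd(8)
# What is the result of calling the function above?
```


is_odd(8)
= is_even(7)
= is_odd(6)
= is_even(5)
= is_odd(4)
= is_even(3)
= is_odd(2)
= is_even(1)
= is_odd(0)
n == 0: return False
= False


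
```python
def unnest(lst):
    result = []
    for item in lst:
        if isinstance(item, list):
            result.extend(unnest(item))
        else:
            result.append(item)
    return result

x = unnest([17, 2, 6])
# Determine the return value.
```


unnest([17, 2, 6])
Processing each element:
  17 is not a list -> append 17
  2 is not a list -> append 2
  6 is not a list -> append 6
= [17, 2, 6]


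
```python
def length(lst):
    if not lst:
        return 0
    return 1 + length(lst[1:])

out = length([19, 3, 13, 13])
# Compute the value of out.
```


length([19, 3, 13, 13])
= 1 + length([3, 13, 13])
= 1 + 1 + length([13, 13])
= 1 + 1 + 1 + length([13])
= 1 + 1 + 1 + 1 + length([])
= 1 + 1 + 1 + 1 + 0
= 4


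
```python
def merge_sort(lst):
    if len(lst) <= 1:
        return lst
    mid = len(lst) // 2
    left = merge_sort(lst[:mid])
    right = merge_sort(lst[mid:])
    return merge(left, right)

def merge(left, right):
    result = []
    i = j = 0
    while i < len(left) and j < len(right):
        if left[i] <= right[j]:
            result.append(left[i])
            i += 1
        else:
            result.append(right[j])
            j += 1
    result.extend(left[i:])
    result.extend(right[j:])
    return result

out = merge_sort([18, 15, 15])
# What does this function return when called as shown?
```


merge_sort([18, 15, 15])
Split into [18] and [15, 15]
Left sorted: [18]
Right sorted: [15, 15]
Merge [18] and [15, 15]
= [15, 15, 18]


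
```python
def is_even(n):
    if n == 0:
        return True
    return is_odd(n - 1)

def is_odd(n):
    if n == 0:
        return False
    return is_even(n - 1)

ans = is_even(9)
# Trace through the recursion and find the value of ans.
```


is_even(9)
= is_odd(8)
= is_even(7)
= is_odd(6)
= is_even(5)
= is_odd(4)
= is_even(3)
= is_odd(2)
= is_even(1)
= is_odd(0)
n == 0: return False
= False


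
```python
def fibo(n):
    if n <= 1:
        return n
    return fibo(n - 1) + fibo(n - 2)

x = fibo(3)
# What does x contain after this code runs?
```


fibo(3)
= fibo(2) + fibo(1)
Computing bottom-up: fibo(0)=0, fibo(1)=1, fibo(2)=1, fibo(3)=2
= 2


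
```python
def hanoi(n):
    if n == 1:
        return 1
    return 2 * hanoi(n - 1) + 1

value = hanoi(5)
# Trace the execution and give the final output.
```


hanoi(5)
= 2 * hanoi(4) + 1
= 2 * (2 * hanoi(3) + 1) + 1
= 2 * (2 * (2 * hanoi(2) + 1) + 1) + 1
= 2 * (2 * (2 * (2 * hanoi(1) + 1) + 1) + 1) + 1
Now compute bottom-up:
hanoi(1) = 1
hanoi(2) = 2 * 1 + 1 = 3
hanoi(3) = 2 * 3 + 1 = 7
hanoi(4) = 2 * 7 + 1 = 15
hanoi(5) = 2 * 15 + 1 = 31
= 31


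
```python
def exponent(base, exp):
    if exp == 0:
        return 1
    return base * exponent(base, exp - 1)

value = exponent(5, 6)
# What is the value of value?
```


exponent(5, 6)
= 5 * exponent(5, 5)
= 5 * 5 * exponent(5, 4)
= 5 * 5 * 5 * exponent(5, 3)
= 5 * 5 * 5 * 5 * exponent(5, 2)
= 5 * 5 * 5 * 5 * 5 * exponent(5, 1)
= 5 * 5 * 5 * 5 * 5 * 5 * exponent(5, 0)
= 5 * 5 * 5 * 5 * 5 * 5 * 1
= 15625


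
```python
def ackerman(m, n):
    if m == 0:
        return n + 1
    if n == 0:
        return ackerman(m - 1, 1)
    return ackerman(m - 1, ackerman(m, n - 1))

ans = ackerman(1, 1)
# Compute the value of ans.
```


ackerman(1, 1)
= ackerman(0, ackerman(1, 0))
First compute ackerman(1, 0) = 2
= ackerman(0, 2)
= 3


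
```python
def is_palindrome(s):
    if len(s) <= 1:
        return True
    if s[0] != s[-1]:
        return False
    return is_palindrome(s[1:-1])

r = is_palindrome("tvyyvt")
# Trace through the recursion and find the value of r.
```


is_palindrome("tvyyvt")
"tvyyvt": s[0]='t' == s[-1]='t' -> is_palindrome("vyyv")
"vyyv": s[0]='v' == s[-1]='v' -> is_palindrome("yy")
"yy": s[0]='y' == s[-1]='y' -> is_palindrome("")
"": len <= 1 -> True
= True


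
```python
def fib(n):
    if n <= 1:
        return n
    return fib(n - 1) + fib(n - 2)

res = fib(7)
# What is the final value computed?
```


fib(7)
= fib(6) + fib(5)
= (fib(5) + fib(4)) + fib(5)
Computing bottom-up: fib(0)=0, fib(1)=1, fib(2)=1, fib(3)=2, fib(4)=3, fib(5)=5, fib(6)=8, fib(7)=13
= 13


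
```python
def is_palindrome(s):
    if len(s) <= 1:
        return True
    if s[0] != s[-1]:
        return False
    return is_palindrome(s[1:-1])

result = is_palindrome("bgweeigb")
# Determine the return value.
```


is_palindrome("bgweeigb")
"bgweeigb": s[0]='b' == s[-1]='b' -> is_palindrome("gweeig")
"gweeig": s[0]='g' == s[-1]='g' -> is_palindrome("weei")
"weei": s[0]='w' != s[-1]='i' -> False
= False


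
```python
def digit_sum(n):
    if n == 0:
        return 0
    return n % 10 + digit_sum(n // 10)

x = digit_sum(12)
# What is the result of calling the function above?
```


digit_sum(12)
= 2 + digit_sum(1)
= 2 + 1 + digit_sum(0)
= 2 + 1 + 0
= 3


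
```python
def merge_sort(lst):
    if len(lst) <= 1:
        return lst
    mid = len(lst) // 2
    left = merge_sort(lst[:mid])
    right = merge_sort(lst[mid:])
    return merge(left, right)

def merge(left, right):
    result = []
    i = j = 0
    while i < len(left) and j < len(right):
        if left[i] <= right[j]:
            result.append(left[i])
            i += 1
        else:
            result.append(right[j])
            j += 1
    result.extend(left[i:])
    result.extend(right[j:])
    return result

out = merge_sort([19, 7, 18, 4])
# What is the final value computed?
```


merge_sort([19, 7, 18, 4])
Split into [19, 7] and [18, 4]
Left sorted: [7, 19]
Right sorted: [4, 18]
Merge [7, 19] and [4, 18]
= [4, 7, 18, 19]


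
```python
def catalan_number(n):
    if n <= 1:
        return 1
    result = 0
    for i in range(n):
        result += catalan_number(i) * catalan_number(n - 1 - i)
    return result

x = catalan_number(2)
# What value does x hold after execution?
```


catalan_number(2)
= sum of catalan_number(i) * catalan_number(2-1-i) for i in 0..1
  catalan_number(0)*catalan_number(1) = 1*1 = 1
  catalan_number(1)*catalan_number(0) = 1*1 = 1
= 1 + 1
= 2


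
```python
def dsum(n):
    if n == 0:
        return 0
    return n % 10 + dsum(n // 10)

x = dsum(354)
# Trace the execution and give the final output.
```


dsum(354)
= 4 + dsum(35)
= 4 + 5 + dsum(3)
= 4 + 5 + 3 + dsum(0)
= 4 + 5 + 3 + 0
= 12


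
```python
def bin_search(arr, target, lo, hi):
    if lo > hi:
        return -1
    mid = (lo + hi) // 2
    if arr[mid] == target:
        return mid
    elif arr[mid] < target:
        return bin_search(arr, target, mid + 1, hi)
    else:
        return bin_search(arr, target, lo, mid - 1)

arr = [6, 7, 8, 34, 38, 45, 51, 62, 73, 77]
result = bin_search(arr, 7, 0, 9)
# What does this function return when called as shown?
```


bin_search(arr, 7, 0, 9)
lo=0, hi=9, mid=4, arr[mid]=38
38 > 7, search left half
lo=0, hi=3, mid=1, arr[mid]=7
arr[1] == 7, found at index 1
= 1


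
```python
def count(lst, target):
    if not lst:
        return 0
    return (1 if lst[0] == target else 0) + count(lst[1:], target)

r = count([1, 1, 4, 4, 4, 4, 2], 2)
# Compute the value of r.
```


count([1, 1, 4, 4, 4, 4, 2], 2)
lst[0]=1 != 2: 0 + count([1, 4, 4, 4, 4, 2], 2)
lst[0]=1 != 2: 0 + count([4, 4, 4, 4, 2], 2)
lst[0]=4 != 2: 0 + count([4, 4, 4, 2], 2)
lst[0]=4 != 2: 0 + count([4, 4, 2], 2)
lst[0]=4 != 2: 0 + count([4, 2], 2)
lst[0]=4 != 2: 0 + count([2], 2)
lst[0]=2 == 2: 1 + count([], 2)
= 1


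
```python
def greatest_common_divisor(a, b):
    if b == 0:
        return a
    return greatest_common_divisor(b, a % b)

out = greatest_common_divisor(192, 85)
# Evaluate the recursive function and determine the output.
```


greatest_common_divisor(192, 85)
= greatest_common_divisor(85, 192 % 85) = greatest_common_divisor(85, 22)
= greatest_common_divisor(22, 85 % 22) = greatest_common_divisor(22, 19)
= greatest_common_divisor(19, 22 % 19) = greatest_common_divisor(19, 3)
= greatest_common_divisor(3, 19 % 3) = greatest_common_divisor(3, 1)
= greatest_common_divisor(1, 3 % 1) = greatest_common_divisor(1, 0)
b == 0, return a = 1


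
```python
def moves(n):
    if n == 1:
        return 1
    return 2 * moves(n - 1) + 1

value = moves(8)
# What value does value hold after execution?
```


moves(8)
= 2 * moves(7) + 1
= 2 * (2 * moves(6) + 1) + 1
= 2 * (2 * (2 * moves(5) + 1) + 1) + 1
= 2 * (2 * (2 * (2 * moves(4) + 1) + 1) + 1) + 1
= 2 * (2 * (2 * (2 * (2 * moves(3) + 1) + 1) + 1) + 1) + 1
= 2 * (2 * (2 * (2 * (2 * (2 * moves(2) + 1) + 1) + 1) + 1) + 1) + 1
= 2 * (2 * (2 * (2 * (2 * (2 * (2 * moves(1) + 1) + 1) + 1) + 1) + 1) + 1) + 1
Now compute bottom-up:
moves(1) = 1
moves(2) = 2 * 1 + 1 = 3
moves(3) = 2 * 3 + 1 = 7
moves(4) = 2 * 7 + 1 = 15
moves(5) = 2 * 15 + 1 = 31
moves(6) = 2 * 31 + 1 = 63
moves(7) = 2 * 63 + 1 = 127
moves(8) = 2 * 127 + 1 = 255
= 255


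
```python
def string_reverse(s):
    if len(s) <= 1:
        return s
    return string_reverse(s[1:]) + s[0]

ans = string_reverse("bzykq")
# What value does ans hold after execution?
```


string_reverse("bzykq")
= string_reverse("zykq") + "b"
= string_reverse("ykq") + "z" + "b"
= string_reverse("kq") + "y" + "z" + "b"
= string_reverse("q") + "k" + "y" + "z" + "b"
= "q" + "k" + "y" + "z" + "b"
= "qkyzb"


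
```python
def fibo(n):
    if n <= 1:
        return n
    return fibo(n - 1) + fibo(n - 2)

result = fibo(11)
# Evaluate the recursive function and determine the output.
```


fibo(11)
= fibo(10) + fibo(9)
= (fibo(9) + fibo(8)) + fibo(9)
Computing bottom-up: fibo(0)=0, fibo(1)=1, fibo(2)=1, fibo(3)=2, fibo(4)=3, fibo(5)=5, fibo(6)=8, fibo(7)=13, fibo(8)=21, fibo(9)=34, fibo(10)=55, fibo(11)=89
= 89


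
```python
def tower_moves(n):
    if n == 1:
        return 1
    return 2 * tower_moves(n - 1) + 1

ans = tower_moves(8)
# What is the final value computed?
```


tower_moves(8)
= 2 * tower_moves(7) + 1
= 2 * (2 * tower_moves(6) + 1) + 1
= 2 * (2 * (2 * tower_moves(5) + 1) + 1) + 1
= 2 * (2 * (2 * (2 * tower_moves(4) + 1) + 1) + 1) + 1
= 2 * (2 * (2 * (2 * (2 * tower_moves(3) + 1) + 1) + 1) + 1) + 1
= 2 * (2 * (2 * (2 * (2 * (2 * tower_moves(2) + 1) + 1) + 1) + 1) + 1) + 1
= 2 * (2 * (2 * (2 * (2 * (2 * (2 * tower_moves(1) + 1) + 1) + 1) + 1) + 1) + 1) + 1
Now compute bottom-up:
tower_moves(1) = 1
tower_moves(2) = 2 * 1 + 1 = 3
tower_moves(3) = 2 * 3 + 1 = 7
tower_moves(4) = 2 * 7 + 1 = 15
tower_moves(5) = 2 * 15 + 1 = 31
tower_moves(6) = 2 * 31 + 1 = 63
tower_moves(7) = 2 * 63 + 1 = 127
tower_moves(8) = 2 * 127 + 1 = 255
= 255


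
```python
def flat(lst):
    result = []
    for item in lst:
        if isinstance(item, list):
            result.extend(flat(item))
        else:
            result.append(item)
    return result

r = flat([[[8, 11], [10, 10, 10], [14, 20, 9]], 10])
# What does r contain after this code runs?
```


flat([[[8, 11], [10, 10, 10], [14, 20, 9]], 10])
Processing each element:
  [[8, 11], [10, 10, 10], [14, 20, 9]] is a list -> flat recursively -> [8, 11, 10, 10, 10, 14, 20, 9]
  10 is not a list -> append 10
= [8, 11, 10, 10, 10, 14, 20, 9, 10]


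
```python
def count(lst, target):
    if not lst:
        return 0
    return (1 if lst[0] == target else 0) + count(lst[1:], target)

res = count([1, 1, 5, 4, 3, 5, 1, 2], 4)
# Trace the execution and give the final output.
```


count([1, 1, 5, 4, 3, 5, 1, 2], 4)
lst[0]=1 != 4: 0 + count([1, 5, 4, 3, 5, 1, 2], 4)
lst[0]=1 != 4: 0 + count([5, 4, 3, 5, 1, 2], 4)
lst[0]=5 != 4: 0 + count([4, 3, 5, 1, 2], 4)
lst[0]=4 == 4: 1 + count([3, 5, 1, 2], 4)
lst[0]=3 != 4: 0 + count([5, 1, 2], 4)
lst[0]=5 != 4: 0 + count([1, 2], 4)
lst[0]=1 != 4: 0 + count([2], 4)
lst[0]=2 != 4: 0 + count([], 4)
= 1


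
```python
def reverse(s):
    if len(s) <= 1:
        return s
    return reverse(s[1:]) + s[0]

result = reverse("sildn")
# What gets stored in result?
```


reverse("sildn")
= reverse("ildn") + "s"
= reverse("ldn") + "i" + "s"
= reverse("dn") + "l" + "i" + "s"
= reverse("n") + "d" + "l" + "i" + "s"
= "n" + "d" + "l" + "i" + "s"
= "ndlis"


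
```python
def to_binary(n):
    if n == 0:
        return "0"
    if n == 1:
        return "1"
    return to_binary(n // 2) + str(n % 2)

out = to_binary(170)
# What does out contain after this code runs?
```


to_binary(170)
= to_binary(85) + "0"
= to_binary(42) + "1" + "0"
= to_binary(21) + "0" + "1" + "0"
= to_binary(10) + "1" + "0" + "1" + "0"
= to_binary(5) + "0" + "1" + "0" + "1" + "0"
= to_binary(2) + "1" + "0" + "1" + "0" + "1" + "0"
= to_binary(1) + "0" + "1" + "0" + "1" + "0" + "1" + "0"
= "1" + "0" + "1" + "0" + "1" + "0" + "1" + "0"
= "10101010"


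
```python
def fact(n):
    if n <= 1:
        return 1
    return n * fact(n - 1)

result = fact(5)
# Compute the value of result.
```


fact(5)
= 5 * fact(4)
= 5 * 4 * fact(3)
= 5 * 4 * 3 * fact(2)
= 5 * 4 * 3 * 2 * fact(1)
= 5 * 4 * 3 * 2 * 1
= 120


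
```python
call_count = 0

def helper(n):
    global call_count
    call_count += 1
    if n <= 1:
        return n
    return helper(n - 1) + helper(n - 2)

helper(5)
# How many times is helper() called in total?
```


helper(5) calls helper(4) and helper(3); each non-base call branches into two more.
Let C(k) = total number of calls made by helper(k), including the call to helper(k) itself.
Base cases: C(0) = 1, C(1) = 1
Recurrence: C(k) = 1 + C(k-1) + C(k-2)
  C(2) = 1 + C(1) + C(0) = 1 + 1 + 1 = 3
  C(3) = 1 + C(2) + C(1) = 1 + 3 + 1 = 5
  C(4) = 1 + C(3) + C(2) = 1 + 5 + 3 = 9
  C(5) = 1 + C(4) + C(3) = 1 + 9 + 5 = 15
Total calls = C(5) = 15


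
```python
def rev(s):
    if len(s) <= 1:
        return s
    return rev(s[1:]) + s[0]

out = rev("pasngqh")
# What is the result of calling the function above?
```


rev("pasngqh")
= rev("asngqh") + "p"
= rev("sngqh") + "a" + "p"
= rev("ngqh") + "s" + "a" + "p"
= rev("gqh") + "n" + "s" + "a" + "p"
= rev("qh") + "g" + "n" + "s" + "a" + "p"
= rev("h") + "q" + "g" + "n" + "s" + "a" + "p"
= "h" + "q" + "g" + "n" + "s" + "a" + "p"
= "hqgnsap"


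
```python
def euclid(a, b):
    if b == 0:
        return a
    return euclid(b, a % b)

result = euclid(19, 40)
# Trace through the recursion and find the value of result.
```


euclid(19, 40)
= euclid(40, 19 % 40) = euclid(40, 19)
= euclid(19, 40 % 19) = euclid(19, 2)
= euclid(2, 19 % 2) = euclid(2, 1)
= euclid(1, 2 % 1) = euclid(1, 0)
b == 0, return a = 1


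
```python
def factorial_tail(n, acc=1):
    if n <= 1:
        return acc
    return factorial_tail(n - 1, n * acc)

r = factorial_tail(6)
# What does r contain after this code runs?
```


factorial_tail(6, 1)
= factorial_tail(5, 6 * 1) = factorial_tail(5, 6)
= factorial_tail(4, 5 * 6) = factorial_tail(4, 30)
= factorial_tail(3, 4 * 30) = factorial_tail(3, 120)
= factorial_tail(2, 3 * 120) = factorial_tail(2, 360)
= factorial_tail(1, 2 * 360) = factorial_tail(1, 720)
n <= 1, return acc = 720


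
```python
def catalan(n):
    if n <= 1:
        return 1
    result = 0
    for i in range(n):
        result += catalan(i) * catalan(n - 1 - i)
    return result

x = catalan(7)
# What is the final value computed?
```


catalan(7)
= sum of catalan(i) * catalan(7-1-i) for i in 0..6
First compute sub-values bottom-up:
  catalan(0) = 1, catalan(1) = 1
  catalan(2) = 1*1 + 1*1 = 2
  catalan(3) = 1*2 + 1*1 + 2*1 = 5
  catalan(4) = 1*5 + 1*2 + 2*1 + 5*1 = 14
  catalan(5) = 1*14 + 1*5 + 2*2 + 5*1 + 14*1 = 42
  catalan(6) = 1*42 + 1*14 + 2*5 + 5*2 + 14*1 + 42*1 = 132
Now catalan(7):
  catalan(0)*catalan(6) = 1*132 = 132
  catalan(1)*catalan(5) = 1*42 = 42
  catalan(2)*catalan(4) = 2*14 = 28
  catalan(3)*catalan(3) = 5*5 = 25
  catalan(4)*catalan(2) = 14*2 = 28
  catalan(5)*catalan(1) = 42*1 = 42
  catalan(6)*catalan(0) = 132*1 = 132
= 132 + 42 + 28 + 25 + 28 + 42 + 132
= 429


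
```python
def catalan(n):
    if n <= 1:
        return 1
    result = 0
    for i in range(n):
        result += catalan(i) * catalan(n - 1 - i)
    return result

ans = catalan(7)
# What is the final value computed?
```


catalan(7)
= sum of catalan(i) * catalan(7-1-i) for i in 0..6
First compute sub-values bottom-up:
  catalan(0) = 1, catalan(1) = 1
  catalan(2) = 1*1 + 1*1 = 2
  catalan(3) = 1*2 + 1*1 + 2*1 = 5
  catalan(4) = 1*5 + 1*2 + 2*1 + 5*1 = 14
  catalan(5) = 1*14 + 1*5 + 2*2 + 5*1 + 14*1 = 42
  catalan(6) = 1*42 + 1*14 + 2*5 + 5*2 + 14*1 + 42*1 = 132
Now catalan(7):
  catalan(0)*catalan(6) = 1*132 = 132
  catalan(1)*catalan(5) = 1*42 = 42
  catalan(2)*catalan(4) = 2*14 = 28
  catalan(3)*catalan(3) = 5*5 = 25
  catalan(4)*catalan(2) = 14*2 = 28
  catalan(5)*catalan(1) = 42*1 = 42
  catalan(6)*catalan(0) = 132*1 = 132
= 132 + 42 + 28 + 25 + 28 + 42 + 132
= 429


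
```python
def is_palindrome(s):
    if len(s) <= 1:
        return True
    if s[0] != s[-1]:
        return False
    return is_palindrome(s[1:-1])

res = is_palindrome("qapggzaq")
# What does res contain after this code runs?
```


is_palindrome("qapggzaq")
"qapggzaq": s[0]='q' == s[-1]='q' -> is_palindrome("apggza")
"apggza": s[0]='a' == s[-1]='a' -> is_palindrome("pggz")
"pggz": s[0]='p' != s[-1]='z' -> False
= False


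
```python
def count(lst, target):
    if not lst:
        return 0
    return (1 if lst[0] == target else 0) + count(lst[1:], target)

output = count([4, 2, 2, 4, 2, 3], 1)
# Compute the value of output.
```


count([4, 2, 2, 4, 2, 3], 1)
lst[0]=4 != 1: 0 + count([2, 2, 4, 2, 3], 1)
lst[0]=2 != 1: 0 + count([2, 4, 2, 3], 1)
lst[0]=2 != 1: 0 + count([4, 2, 3], 1)
lst[0]=4 != 1: 0 + count([2, 3], 1)
lst[0]=2 != 1: 0 + count([3], 1)
lst[0]=3 != 1: 0 + count([], 1)
= 0


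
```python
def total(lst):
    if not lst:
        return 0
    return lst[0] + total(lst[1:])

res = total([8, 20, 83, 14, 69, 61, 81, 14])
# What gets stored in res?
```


total([8, 20, 83, 14, 69, 61, 81, 14])
= 8 + total([20, 83, 14, 69, 61, 81, 14])
= 8 + 20 + total([83, 14, 69, 61, 81, 14])
= 8 + 20 + 83 + total([14, 69, 61, 81, 14])
= 8 + 20 + 83 + 14 + total([69, 61, 81, 14])
= 8 + 20 + 83 + 14 + 69 + total([61, 81, 14])
= 8 + 20 + 83 + 14 + 69 + 61 + total([81, 14])
= 8 + 20 + 83 + 14 + 69 + 61 + 81 + total([14])
= 8 + 20 + 83 + 14 + 69 + 61 + 81 + 14 + total([])
= 8 + 20 + 83 + 14 + 69 + 61 + 81 + 14 + 0
= 350


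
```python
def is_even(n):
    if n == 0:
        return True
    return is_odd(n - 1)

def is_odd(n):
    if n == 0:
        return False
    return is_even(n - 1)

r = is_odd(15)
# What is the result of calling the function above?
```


is_odd(15)
= is_even(14)
= is_odd(13)
= is_even(12)
= is_odd(11)
= is_even(10)
= is_odd(9)
= is_even(8)
= is_odd(7)
= is_even(6)
= is_odd(5)
= is_even(4)
= is_odd(3)
= is_even(2)
= is_odd(1)
= is_even(0)
n == 0: return True
= True


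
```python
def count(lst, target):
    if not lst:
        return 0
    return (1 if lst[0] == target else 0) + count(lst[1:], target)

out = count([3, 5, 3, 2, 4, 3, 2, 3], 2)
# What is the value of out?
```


count([3, 5, 3, 2, 4, 3, 2, 3], 2)
lst[0]=3 != 2: 0 + count([5, 3, 2, 4, 3, 2, 3], 2)
lst[0]=5 != 2: 0 + count([3, 2, 4, 3, 2, 3], 2)
lst[0]=3 != 2: 0 + count([2, 4, 3, 2, 3], 2)
lst[0]=2 == 2: 1 + count([4, 3, 2, 3], 2)
lst[0]=4 != 2: 0 + count([3, 2, 3], 2)
lst[0]=3 != 2: 0 + count([2, 3], 2)
lst[0]=2 == 2: 1 + count([3], 2)
lst[0]=3 != 2: 0 + count([], 2)
= 2


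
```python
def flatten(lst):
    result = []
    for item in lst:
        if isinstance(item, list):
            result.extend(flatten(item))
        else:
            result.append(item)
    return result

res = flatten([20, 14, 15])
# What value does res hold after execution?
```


flatten([20, 14, 15])
Processing each element:
  20 is not a list -> append 20
  14 is not a list -> append 14
  15 is not a list -> append 15
= [20, 14, 15]


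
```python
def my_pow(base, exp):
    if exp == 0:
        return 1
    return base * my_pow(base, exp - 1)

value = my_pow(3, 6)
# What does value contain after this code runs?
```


my_pow(3, 6)
= 3 * my_pow(3, 5)
= 3 * 3 * my_pow(3, 4)
= 3 * 3 * 3 * my_pow(3, 3)
= 3 * 3 * 3 * 3 * my_pow(3, 2)
= 3 * 3 * 3 * 3 * 3 * my_pow(3, 1)
= 3 * 3 * 3 * 3 * 3 * 3 * my_pow(3, 0)
= 3 * 3 * 3 * 3 * 3 * 3 * 1
= 729


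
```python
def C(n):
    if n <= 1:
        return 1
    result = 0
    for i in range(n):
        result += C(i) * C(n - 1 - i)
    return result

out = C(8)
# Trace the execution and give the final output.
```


C(8)
= sum of C(i) * C(8-1-i) for i in 0..7
First compute sub-values bottom-up:
  C(0) = 1, C(1) = 1
  C(2) = 1*1 + 1*1 = 2
  C(3) = 1*2 + 1*1 + 2*1 = 5
  C(4) = 1*5 + 1*2 + 2*1 + 5*1 = 14
  C(5) = 1*14 + 1*5 + 2*2 + 5*1 + 14*1 = 42
  C(6) = 1*42 + 1*14 + 2*5 + 5*2 + 14*1 + 42*1 = 132
  C(7) = 1*132 + 1*42 + 2*14 + 5*5 + 14*2 + 42*1 + 132*1 = 429
Now C(8):
  C(0)*C(7) = 1*429 = 429
  C(1)*C(6) = 1*132 = 132
  C(2)*C(5) = 2*42 = 84
  C(3)*C(4) = 5*14 = 70
  C(4)*C(3) = 14*5 = 70
  C(5)*C(2) = 42*2 = 84
  C(6)*C(1) = 132*1 = 132
  C(7)*C(0) = 429*1 = 429
= 429 + 132 + 84 + 70 + 70 + 84 + 132 + 429
= 1430


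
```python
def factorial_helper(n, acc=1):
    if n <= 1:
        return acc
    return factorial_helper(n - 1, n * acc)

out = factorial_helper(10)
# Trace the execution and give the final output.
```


factorial_helper(10, 1)
= factorial_helper(9, 10 * 1) = factorial_helper(9, 10)
= factorial_helper(8, 9 * 10) = factorial_helper(8, 90)
= factorial_helper(7, 8 * 90) = factorial_helper(7, 720)
= factorial_helper(6, 7 * 720) = factorial_helper(6, 5040)
= factorial_helper(5, 6 * 5040) = factorial_helper(5, 30240)
= factorial_helper(4, 5 * 30240) = factorial_helper(4, 151200)
= factorial_helper(3, 4 * 151200) = factorial_helper(3, 604800)
= factorial_helper(2, 3 * 604800) = factorial_helper(2, 1814400)
= factorial_helper(1, 2 * 1814400) = factorial_helper(1, 3628800)
n <= 1, return acc = 3628800


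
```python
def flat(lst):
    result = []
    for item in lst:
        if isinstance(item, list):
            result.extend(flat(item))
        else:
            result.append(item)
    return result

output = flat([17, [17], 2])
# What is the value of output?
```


flat([17, [17], 2])
Processing each element:
  17 is not a list -> append 17
  [17] is a list -> flat recursively -> [17]
  2 is not a list -> append 2
= [17, 17, 2]


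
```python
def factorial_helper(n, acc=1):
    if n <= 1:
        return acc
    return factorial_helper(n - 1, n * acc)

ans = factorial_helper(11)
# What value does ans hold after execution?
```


factorial_helper(11, 1)
= factorial_helper(10, 11 * 1) = factorial_helper(10, 11)
= factorial_helper(9, 10 * 11) = factorial_helper(9, 110)
= factorial_helper(8, 9 * 110) = factorial_helper(8, 990)
= factorial_helper(7, 8 * 990) = factorial_helper(7, 7920)
= factorial_helper(6, 7 * 7920) = factorial_helper(6, 55440)
= factorial_helper(5, 6 * 55440) = factorial_helper(5, 332640)
= factorial_helper(4, 5 * 332640) = factorial_helper(4, 1663200)
= factorial_helper(3, 4 * 1663200) = factorial_helper(3, 6652800)
= factorial_helper(2, 3 * 6652800) = factorial_helper(2, 19958400)
= factorial_helper(1, 2 * 19958400) = factorial_helper(1, 39916800)
n <= 1, return acc = 39916800


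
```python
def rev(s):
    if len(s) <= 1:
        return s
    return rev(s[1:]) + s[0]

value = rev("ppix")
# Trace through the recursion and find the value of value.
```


rev("ppix")
= rev("pix") + "p"
= rev("ix") + "p" + "p"
= rev("x") + "i" + "p" + "p"
= "x" + "i" + "p" + "p"
= "xipp"


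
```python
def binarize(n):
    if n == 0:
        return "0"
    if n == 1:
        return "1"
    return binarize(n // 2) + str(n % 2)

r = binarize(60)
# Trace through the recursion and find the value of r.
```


binarize(60)
= binarize(30) + "0"
= binarize(15) + "0" + "0"
= binarize(7) + "1" + "0" + "0"
= binarize(3) + "1" + "1" + "0" + "0"
= binarize(1) + "1" + "1" + "1" + "0" + "0"
= "1" + "1" + "1" + "1" + "0" + "0"
= "111100"


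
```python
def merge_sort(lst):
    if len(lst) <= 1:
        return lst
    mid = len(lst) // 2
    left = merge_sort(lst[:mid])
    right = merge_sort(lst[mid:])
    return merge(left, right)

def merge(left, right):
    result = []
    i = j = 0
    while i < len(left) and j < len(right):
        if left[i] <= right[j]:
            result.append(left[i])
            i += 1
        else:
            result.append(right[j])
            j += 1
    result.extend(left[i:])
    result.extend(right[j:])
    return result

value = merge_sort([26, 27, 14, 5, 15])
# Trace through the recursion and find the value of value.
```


merge_sort([26, 27, 14, 5, 15])
Split into [26, 27] and [14, 5, 15]
Left sorted: [26, 27]
Right sorted: [5, 14, 15]
Merge [26, 27] and [5, 14, 15]
= [5, 14, 15, 26, 27]


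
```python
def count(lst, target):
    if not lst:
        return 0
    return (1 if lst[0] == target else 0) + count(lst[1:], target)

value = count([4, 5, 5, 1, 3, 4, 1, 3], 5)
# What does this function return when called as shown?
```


count([4, 5, 5, 1, 3, 4, 1, 3], 5)
lst[0]=4 != 5: 0 + count([5, 5, 1, 3, 4, 1, 3], 5)
lst[0]=5 == 5: 1 + count([5, 1, 3, 4, 1, 3], 5)
lst[0]=5 == 5: 1 + count([1, 3, 4, 1, 3], 5)
lst[0]=1 != 5: 0 + count([3, 4, 1, 3], 5)
lst[0]=3 != 5: 0 + count([4, 1, 3], 5)
lst[0]=4 != 5: 0 + count([1, 3], 5)
lst[0]=1 != 5: 0 + count([3], 5)
lst[0]=3 != 5: 0 + count([], 5)
= 2


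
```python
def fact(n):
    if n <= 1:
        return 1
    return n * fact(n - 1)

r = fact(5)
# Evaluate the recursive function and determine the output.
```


fact(5)
= 5 * fact(4)
= 5 * 4 * fact(3)
= 5 * 4 * 3 * fact(2)
= 5 * 4 * 3 * 2 * fact(1)
= 5 * 4 * 3 * 2 * 1
= 120


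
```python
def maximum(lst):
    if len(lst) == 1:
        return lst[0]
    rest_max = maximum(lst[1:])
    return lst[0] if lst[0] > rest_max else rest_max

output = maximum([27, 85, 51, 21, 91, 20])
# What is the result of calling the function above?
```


maximum([27, 85, 51, 21, 91, 20])
= compare 27 with maximum([85, 51, 21, 91, 20])
= compare 85 with maximum([51, 21, 91, 20])
= compare 51 with maximum([21, 91, 20])
= compare 21 with maximum([91, 20])
= compare 91 with maximum([20])
Base: maximum([20]) = 20
compare 91 with 20: max = 91
compare 21 with 91: max = 91
compare 51 with 91: max = 91
compare 85 with 91: max = 91
compare 27 with 91: max = 91
= 91


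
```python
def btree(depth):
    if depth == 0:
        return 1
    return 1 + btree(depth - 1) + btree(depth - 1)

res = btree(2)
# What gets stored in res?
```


btree(2)
= 1 + btree(1) + btree(1)
= 1 + 2 * btree(1)
btree(k) = 2^(k+1) - 1
btree(0) = 1
btree(1) = 3
btree(2) = 7
btree(2) = 2^3 - 1 = 7


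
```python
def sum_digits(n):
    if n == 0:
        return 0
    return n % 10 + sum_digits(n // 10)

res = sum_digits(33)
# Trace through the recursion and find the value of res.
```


sum_digits(33)
= 3 + sum_digits(3)
= 3 + 3 + sum_digits(0)
= 3 + 3 + 0
= 6


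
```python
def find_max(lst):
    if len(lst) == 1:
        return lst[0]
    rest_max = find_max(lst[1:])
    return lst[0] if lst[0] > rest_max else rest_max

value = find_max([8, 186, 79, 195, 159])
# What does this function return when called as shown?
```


find_max([8, 186, 79, 195, 159])
= compare 8 with find_max([186, 79, 195, 159])
= compare 186 with find_max([79, 195, 159])
= compare 79 with find_max([195, 159])
= compare 195 with find_max([159])
Base: find_max([159]) = 159
compare 195 with 159: max = 195
compare 79 with 195: max = 195
compare 186 with 195: max = 195
compare 8 with 195: max = 195
= 195


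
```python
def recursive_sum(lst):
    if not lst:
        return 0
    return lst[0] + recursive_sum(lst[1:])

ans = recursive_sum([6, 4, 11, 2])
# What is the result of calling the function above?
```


recursive_sum([6, 4, 11, 2])
= 6 + recursive_sum([4, 11, 2])
= 6 + 4 + recursive_sum([11, 2])
= 6 + 4 + 11 + recursive_sum([2])
= 6 + 4 + 11 + 2 + recursive_sum([])
= 6 + 4 + 11 + 2 + 0
= 23


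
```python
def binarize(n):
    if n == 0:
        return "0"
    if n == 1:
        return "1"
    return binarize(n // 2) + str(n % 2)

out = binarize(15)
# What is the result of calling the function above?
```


binarize(15)
= binarize(7) + "1"
= binarize(3) + "1" + "1"
= binarize(1) + "1" + "1" + "1"
= "1" + "1" + "1" + "1"
= "1111"


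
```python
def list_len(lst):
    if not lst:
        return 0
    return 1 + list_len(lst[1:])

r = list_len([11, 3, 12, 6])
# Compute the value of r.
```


list_len([11, 3, 12, 6])
= 1 + list_len([3, 12, 6])
= 1 + 1 + list_len([12, 6])
= 1 + 1 + 1 + list_len([6])
= 1 + 1 + 1 + 1 + list_len([])
= 1 + 1 + 1 + 1 + 0
= 4


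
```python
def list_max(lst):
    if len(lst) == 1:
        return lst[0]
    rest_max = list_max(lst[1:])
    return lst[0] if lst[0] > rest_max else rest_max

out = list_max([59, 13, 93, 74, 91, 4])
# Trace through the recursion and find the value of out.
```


list_max([59, 13, 93, 74, 91, 4])
= compare 59 with list_max([13, 93, 74, 91, 4])
= compare 13 with list_max([93, 74, 91, 4])
= compare 93 with list_max([74, 91, 4])
= compare 74 with list_max([91, 4])
= compare 91 with list_max([4])
Base: list_max([4]) = 4
compare 91 with 4: max = 91
compare 74 with 91: max = 91
compare 93 with 91: max = 93
compare 13 with 93: max = 93
compare 59 with 93: max = 93
= 93


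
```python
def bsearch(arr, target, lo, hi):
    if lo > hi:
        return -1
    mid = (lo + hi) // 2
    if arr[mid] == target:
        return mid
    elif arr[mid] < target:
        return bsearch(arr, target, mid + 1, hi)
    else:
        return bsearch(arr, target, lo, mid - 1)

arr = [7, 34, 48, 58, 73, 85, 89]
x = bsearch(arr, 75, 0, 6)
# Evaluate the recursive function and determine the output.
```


bsearch(arr, 75, 0, 6)
lo=0, hi=6, mid=3, arr[mid]=58
58 < 75, search right half
lo=4, hi=6, mid=5, arr[mid]=85
85 > 75, search left half
lo=4, hi=4, mid=4, arr[mid]=73
73 < 75, search right half
lo > hi, target not found, return -1
= -1


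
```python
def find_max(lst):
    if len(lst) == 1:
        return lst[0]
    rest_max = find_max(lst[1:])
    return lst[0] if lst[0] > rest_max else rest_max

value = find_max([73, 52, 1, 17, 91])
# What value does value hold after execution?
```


find_max([73, 52, 1, 17, 91])
= compare 73 with find_max([52, 1, 17, 91])
= compare 52 with find_max([1, 17, 91])
= compare 1 with find_max([17, 91])
= compare 17 with find_max([91])
Base: find_max([91]) = 91
compare 17 with 91: max = 91
compare 1 with 91: max = 91
compare 52 with 91: max = 91
compare 73 with 91: max = 91
= 91


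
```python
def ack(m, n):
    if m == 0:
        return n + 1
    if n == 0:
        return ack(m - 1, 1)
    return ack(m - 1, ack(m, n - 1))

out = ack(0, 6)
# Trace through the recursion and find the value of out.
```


ack(0, 6)
m == 0: return 6 + 1 = 7
= 7


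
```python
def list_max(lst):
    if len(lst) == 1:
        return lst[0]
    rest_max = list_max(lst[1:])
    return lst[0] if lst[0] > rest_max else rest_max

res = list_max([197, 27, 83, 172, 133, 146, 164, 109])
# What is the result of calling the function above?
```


list_max([197, 27, 83, 172, 133, 146, 164, 109])
= compare 197 with list_max([27, 83, 172, 133, 146, 164, 109])
= compare 27 with list_max([83, 172, 133, 146, 164, 109])
= compare 83 with list_max([172, 133, 146, 164, 109])
= compare 172 with list_max([133, 146, 164, 109])
= compare 133 with list_max([146, 164, 109])
= compare 146 with list_max([164, 109])
= compare 164 with list_max([109])
Base: list_max([109]) = 109
compare 164 with 109: max = 164
compare 146 with 164: max = 164
compare 133 with 164: max = 164
compare 172 with 164: max = 172
compare 83 with 172: max = 172
compare 27 with 172: max = 172
compare 197 with 172: max = 197
= 197


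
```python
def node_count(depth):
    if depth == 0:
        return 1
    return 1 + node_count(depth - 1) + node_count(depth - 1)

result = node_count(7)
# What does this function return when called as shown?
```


node_count(7)
= 1 + node_count(6) + node_count(6)
= 1 + 2 * node_count(6)
node_count(k) = 2^(k+1) - 1
node_count(0) = 1
node_count(1) = 3
node_count(2) = 7
node_count(3) = 15
node_count(4) = 31
node_count(7) = 2^8 - 1 = 255


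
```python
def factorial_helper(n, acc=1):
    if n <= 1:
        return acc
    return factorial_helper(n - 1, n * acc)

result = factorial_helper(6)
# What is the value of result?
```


factorial_helper(6, 1)
= factorial_helper(5, 6 * 1) = factorial_helper(5, 6)
= factorial_helper(4, 5 * 6) = factorial_helper(4, 30)
= factorial_helper(3, 4 * 30) = factorial_helper(3, 120)
= factorial_helper(2, 3 * 120) = factorial_helper(2, 360)
= factorial_helper(1, 2 * 360) = factorial_helper(1, 720)
n <= 1, return acc = 720
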